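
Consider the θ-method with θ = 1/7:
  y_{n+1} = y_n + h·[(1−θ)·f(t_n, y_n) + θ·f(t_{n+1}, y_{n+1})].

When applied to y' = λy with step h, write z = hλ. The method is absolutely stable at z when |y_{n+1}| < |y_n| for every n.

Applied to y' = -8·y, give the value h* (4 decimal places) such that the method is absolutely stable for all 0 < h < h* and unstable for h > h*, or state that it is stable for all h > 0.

(-2.8000,0); λ=-8 ⇒ h* = (14/5)/8 = 0.3500.

Test eqn y'=λy, z=hλ:
  y_{n+1} = y_n + z·[6/7·y_n + 1/7·y_{n+1}] ⇒ (1 − 1/7z)y_{n+1} = (1 + 6/7z)y_n
  ⇒ R(z) = (1 + 6/7z)/(1 − 1/7z).

Solve |R(x)|<1 on ℝ⁻.
x=-0.6: |R|=0.4474
R=−1: 1+6/7x = −1+1/7x ⇒ -5/7x=2 ⇒ x=2/(-5/7)=-2.8000
Confirm numerically:
  x=-2.683: |R|=0.93958 <1
  x=-1.229: |R|=0.04545 <1
  x=-1.171: |R|=0.00318 <1
  x=-3.324: |R|=1.25378 >1
  x=-3.285: |R|=1.23578 >1
  x=-3.167: |R|=1.18049 >1
Interval (-2.8000, 0).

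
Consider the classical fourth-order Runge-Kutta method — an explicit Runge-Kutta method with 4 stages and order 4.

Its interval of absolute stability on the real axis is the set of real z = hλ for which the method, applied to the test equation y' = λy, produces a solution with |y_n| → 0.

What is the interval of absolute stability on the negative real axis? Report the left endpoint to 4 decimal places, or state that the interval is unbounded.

With y'=λy (z=hλ):
  order 4, 4-stage ⇒ R(z)=1+z+z^2/2+z^3/6+z^4/24
  (e.g. R(-0.42)=0.65715, |R|=0.65715)

Need |R(x)|<1, x<0.
x=-0.42: |R|=0.6571
|R(-2.71)|=0.8923 |R(-2.25)|=0.4507 |R(-2.22)|=0.4327
Bisect:
  x_lo=-3.3916 |R|=2.3710  x_hi=-0.2517 |R|=0.7775
  mid=-1.82167 |R|=0.28889 →hi
  mid=-2.60665 |R|=0.76242 →hi
  mid=-2.99914 |R|=1.37328 →lo
  mid=-2.80290 |R|=1.02686 →lo
  mid=-2.70477 |R|=0.88523 →hi
  mid=-2.75383 |R|=0.95360 →hi
  mid=-2.77836 |R|=0.98960 →hi
  mid=-2.79063 |R|=1.00808 →lo
  mid=-2.78450 |R|=0.99880 →hi
  mid=-2.78756 |R|=1.00343 →lo
  ...
  [-2.78546,-2.78526] ⇒ x*=-2.7853
Interval (-2.7853, 0).

(-2.7853, 0).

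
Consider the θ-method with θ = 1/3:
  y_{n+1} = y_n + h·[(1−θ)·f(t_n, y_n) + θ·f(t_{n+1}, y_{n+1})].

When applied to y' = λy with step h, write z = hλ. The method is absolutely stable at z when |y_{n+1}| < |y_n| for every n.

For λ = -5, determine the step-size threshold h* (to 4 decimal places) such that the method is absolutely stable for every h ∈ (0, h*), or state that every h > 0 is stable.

(-6.0000,0); λ=-5 ⇒ h* = (6)/5 = 1.2000.

Test eqn y'=λy, z=hλ:
  y_{n+1} = y_n + z·[2/3·y_n + 1/3·y_{n+1}] ⇒ (1 − 1/3z)y_{n+1} = (1 + 2/3z)y_n
  ⇒ R(z) = (1 + 2/3z)/(1 − 1/3z).

Find x<0 with |R(x)|<1.
x=-1.74: |R|=0.1013
R=−1: 1+2/3x = −1+1/3x ⇒ -1/3x=2 ⇒ x=2/(-1/3)=-6.0000
Confirm numerically:
  x=-5.545: |R|=0.94675 <1
  x=-4.459: |R|=0.79340 <1
  x=-3.354: |R|=0.58357 <1
  x=-2.687: |R|=0.41744 <1
  x=-6.476: |R|=1.05023 >1
  x=-6.402: |R|=1.04276 >1
  x=-6.252: |R|=1.02724 >1
Interval (-6.0000, 0).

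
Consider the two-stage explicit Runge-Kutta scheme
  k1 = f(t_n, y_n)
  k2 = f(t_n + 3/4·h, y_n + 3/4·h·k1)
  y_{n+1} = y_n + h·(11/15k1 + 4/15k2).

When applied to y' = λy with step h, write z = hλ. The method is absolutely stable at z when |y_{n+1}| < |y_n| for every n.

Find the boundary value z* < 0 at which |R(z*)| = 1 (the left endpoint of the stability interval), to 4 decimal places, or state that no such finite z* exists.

z* = -5.0000.

Set f=λy, z=hλ:
  k1=λy_n ⇒ h·k1=z·y_n;  k2=λ(1+3/4z)y_n ⇒ h·k2=z(1+3/4z)y_n
  y_{n+1}/y_n = 1 + 11/15z + 4/15z(1+3/4z) = 1 + z + 1/5z²
  R(z) = 1 + z + 1/5z².

Solve |R(x)|<1 on ℝ⁻.
x=-0.63: |R|=0.4494
R=1: x+1/5x²=0 ⇒ x=−5=-5.0000; min R=1−1/(4·1/5)=-0.2500>−1
Confirm numerically:
  x=-4.961: |R|=0.96130 <1
  x=-4.860: |R|=0.86392 <1
  x=-2.571: |R|=0.24899 <1
  x=-5.196: |R|=1.20368 >1
  x=-5.191: |R|=1.19830 >1
So |R|<1 on (-5.0000, 0).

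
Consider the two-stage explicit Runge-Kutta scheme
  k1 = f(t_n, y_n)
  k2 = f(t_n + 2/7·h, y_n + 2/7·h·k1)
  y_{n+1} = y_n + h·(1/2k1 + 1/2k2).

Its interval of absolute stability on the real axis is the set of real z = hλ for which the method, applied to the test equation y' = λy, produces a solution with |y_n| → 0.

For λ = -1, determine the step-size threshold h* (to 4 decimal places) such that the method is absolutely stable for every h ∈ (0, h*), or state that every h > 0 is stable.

On y'=λy, z=hλ:
  k1=λy_n ⇒ h·k1=z·y_n;  k2=λ(1+2/7z)y_n ⇒ h·k2=z(1+2/7z)y_n
  y_{n+1}/y_n = 1 + 1/2z + 1/2z(1+2/7z) = 1 + z + 1/7z²
  so R(z) = 1 + z + 1/7z².

Boundary: |R(x)|=1, x<0.
x=-0.34: |R|=0.6765
R=1: x+1/7x²=0 ⇒ x=−7=-7.0000; min R=1−1/(4·1/7)=-0.7500>−1
Confirm numerically:
  x=-5.440: |R|=0.21234 <1
  x=-4.564: |R|=0.58827 <1
  x=-2.972: |R|=0.71017 <1
  x=-7.421: |R|=1.44632 >1
  x=-7.086: |R|=1.08706 >1
Interval (-7.0000, 0).

(-7.0000,0); λ=-1 ⇒ h* = (7)/1 = 7.0000.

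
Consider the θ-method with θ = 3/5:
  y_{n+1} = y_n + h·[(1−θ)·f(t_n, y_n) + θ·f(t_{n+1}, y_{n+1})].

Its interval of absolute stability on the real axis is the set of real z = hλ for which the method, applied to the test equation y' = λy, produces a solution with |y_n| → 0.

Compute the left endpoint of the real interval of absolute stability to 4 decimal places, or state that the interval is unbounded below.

(−∞, 0) — no finite endpoint.

On y'=λy, z=hλ:
  y_{n+1} = y_n + z·[2/5·y_n + 3/5·y_{n+1}] ⇒ (1 − 3/5z)y_{n+1} = (1 + 2/5z)y_n
  Hence R(z) = (1 + 2/5z)/(1 − 3/5z).

Need |R(x)|<1, x<0.
x=-1.15: |R|=0.3195
x=-2: |R|=0.0909
x=-10: |R|=0.4286
x=-100: |R|=0.6393
θ=3/5≥1/2 ⇒ |1+2/5x|<|1−3/5x| ∀x<0 ⇒ interval (−∞,0).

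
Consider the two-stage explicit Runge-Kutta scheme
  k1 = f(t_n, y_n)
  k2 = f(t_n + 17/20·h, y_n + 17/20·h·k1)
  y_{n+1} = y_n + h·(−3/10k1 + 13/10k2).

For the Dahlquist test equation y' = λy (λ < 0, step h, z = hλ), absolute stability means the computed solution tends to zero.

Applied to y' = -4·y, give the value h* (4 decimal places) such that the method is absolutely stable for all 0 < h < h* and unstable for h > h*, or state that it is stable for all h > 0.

(-0.9050,0); λ=-4 ⇒ h* = (200/221)/4 = 0.2262.

Set f=λy, z=hλ:
  k1=λy_n ⇒ h·k1=z·y_n;  k2=λ(1+17/20z)y_n ⇒ h·k2=z(1+17/20z)y_n
  y_{n+1}/y_n = 1 − 3/10z + 13/10z(1+17/20z) = 1 + z + 221/200z²
  Hence R(z) = 1 + z + 221/200z².

Need |R(x)|<1, x<0.
x=-0.5: |R|=0.7762
R=1: x+221/200x²=0 ⇒ x=−200/221=-0.9050; min R=1−1/(4·221/200)=0.7738>−1
Confirm numerically:
  x=-0.827: |R|=0.92874 <1
  x=-0.676: |R|=0.82896 <1
  x=-0.613: |R|=0.80222 <1
  x=-0.414: |R|=0.77539 <1
  x=-1.497: |R|=1.97931 >1
  x=-1.239: |R|=1.45731 >1
So |R|<1 on (-0.9050, 0).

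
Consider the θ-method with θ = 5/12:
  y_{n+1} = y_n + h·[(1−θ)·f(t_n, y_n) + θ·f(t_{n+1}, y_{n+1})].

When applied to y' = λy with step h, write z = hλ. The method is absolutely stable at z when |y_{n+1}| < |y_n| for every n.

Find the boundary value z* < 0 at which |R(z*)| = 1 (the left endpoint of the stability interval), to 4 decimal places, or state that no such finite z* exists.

left endpoint -12.0000.

With y'=λy (z=hλ):
  y_{n+1} = y_n + z·[7/12·y_n + 5/12·y_{n+1}] ⇒ (1 − 5/12z)y_{n+1} = (1 + 7/12z)y_n
  so R(z) = (1 + 7/12z)/(1 − 5/12z).

Need |R(x)|<1, x<0.
x=-1.58: |R|=0.0472
R=−1: 1+7/12x = −1+5/12x ⇒ -1/6x=2 ⇒ x=2/(-1/6)=-12.0000
Confirm numerically:
  x=-8.680: |R|=0.88014 <1
  x=-7.903: |R|=0.84094 <1
  x=-6.712: |R|=0.76787 <1
  x=-4.858: |R|=0.60639 <1
  x=-12.567: |R|=1.01515 >1
  x=-12.518: |R|=1.01389 >1
  x=-12.419: |R|=1.01131 >1
So |R|<1 on (-12.0000, 0).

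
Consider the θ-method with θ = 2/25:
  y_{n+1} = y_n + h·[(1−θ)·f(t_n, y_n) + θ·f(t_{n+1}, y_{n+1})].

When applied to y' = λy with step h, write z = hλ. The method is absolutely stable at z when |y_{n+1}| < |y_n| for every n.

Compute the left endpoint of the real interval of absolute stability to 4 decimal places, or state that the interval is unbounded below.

left endpoint -2.3810.

Test eqn y'=λy, z=hλ:
  y_{n+1} = y_n + z·[23/25·y_n + 2/25·y_{n+1}] ⇒ (1 − 2/25z)y_{n+1} = (1 + 23/25z)y_n
  so R(z) = (1 + 23/25z)/(1 − 2/25z).

Solve |R(x)|<1 on ℝ⁻.
x=-1.7: |R|=0.4965
R=−1: 1+23/25x = −1+2/25x ⇒ -21/25x=2 ⇒ x=2/(-21/25)=-2.3810
Confirm numerically:
  x=-2.207: |R|=0.87581 <1
  x=-1.963: |R|=0.69657 <1
  x=-1.062: |R|=0.02116 <1
  x=-2.700: |R|=1.22039 >1
  x=-2.455: |R|=1.05199 >1
Interval (-2.3810, 0).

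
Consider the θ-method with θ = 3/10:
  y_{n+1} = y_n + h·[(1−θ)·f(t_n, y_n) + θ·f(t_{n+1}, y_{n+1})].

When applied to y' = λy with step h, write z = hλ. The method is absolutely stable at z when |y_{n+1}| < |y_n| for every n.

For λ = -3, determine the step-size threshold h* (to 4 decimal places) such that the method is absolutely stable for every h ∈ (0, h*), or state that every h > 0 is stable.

(-5.0000,0); λ=-3 ⇒ h* = (5)/3 = 1.6667.

Set f=λy, z=hλ:
  y_{n+1} = y_n + z·[7/10·y_n + 3/10·y_{n+1}] ⇒ (1 − 3/10z)y_{n+1} = (1 + 7/10z)y_n
  R(z) = (1 + 7/10z)/(1 − 3/10z).

Boundary: |R(x)|=1, x<0.
x=-0.82: |R|=0.3419
R=−1: 1+7/10x = −1+3/10x ⇒ -2/5x=2 ⇒ x=2/(-2/5)=-5.0000
Confirm numerically:
  x=-4.254: |R|=0.86890 <1
  x=-4.008: |R|=0.81983 <1
  x=-2.284: |R|=0.35533 <1
  x=-5.578: |R|=1.08648 >1
  x=-5.541: |R|=1.08128 >1
  x=-5.258: |R|=1.04004 >1
Stable set (-5.0000, 0).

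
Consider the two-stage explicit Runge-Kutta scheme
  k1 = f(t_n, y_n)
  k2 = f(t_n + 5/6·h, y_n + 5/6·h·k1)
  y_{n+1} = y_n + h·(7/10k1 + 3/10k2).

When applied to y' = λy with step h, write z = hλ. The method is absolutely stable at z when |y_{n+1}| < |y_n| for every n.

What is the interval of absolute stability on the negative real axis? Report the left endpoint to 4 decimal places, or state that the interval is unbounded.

On y'=λy, z=hλ:
  k1=λy_n ⇒ h·k1=z·y_n;  k2=λ(1+5/6z)y_n ⇒ h·k2=z(1+5/6z)y_n
  y_{n+1}/y_n = 1 + 7/10z + 3/10z(1+5/6z) = 1 + z + 1/4z²
  Hence R(z) = 1 + z + 1/4z².

Boundary: |R(x)|=1, x<0.
x=-1.43: |R|=0.0812
R=1: x+1/4x²=0 ⇒ x=−4=-4.0000; min R=1−1/(4·1/4)=0.0000>−1
Confirm numerically:
  x=-2.658: |R|=0.10824 <1
  x=-2.427: |R|=0.04558 <1
  x=-2.312: |R|=0.02434 <1
  x=-2.200: |R|=0.01000 <1
  x=-4.547: |R|=1.62180 >1
  x=-4.533: |R|=1.60402 >1
  x=-4.421: |R|=1.46531 >1
Interval (-4.0000, 0).

(-4.0000, 0).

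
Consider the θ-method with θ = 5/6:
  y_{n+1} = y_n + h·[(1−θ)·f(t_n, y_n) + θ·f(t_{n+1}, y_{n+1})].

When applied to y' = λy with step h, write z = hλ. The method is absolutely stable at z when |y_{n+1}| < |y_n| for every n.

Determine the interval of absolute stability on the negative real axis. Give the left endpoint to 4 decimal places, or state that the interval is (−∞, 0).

Set f=λy, z=hλ:
  y_{n+1} = y_n + z·[1/6·y_n + 5/6·y_{n+1}] ⇒ (1 − 5/6z)y_{n+1} = (1 + 1/6z)y_n
  so R(z) = (1 + 1/6z)/(1 − 5/6z).

Find x<0 with |R(x)|<1.
x=-0.61: |R|=0.5956
x=-2: |R|=0.2500
x=-10: |R|=0.0714
x=-100: |R|=0.1858
θ=5/6≥1/2 ⇒ |1+1/6x|<|1−5/6x| ∀x<0 ⇒ interval (−∞,0).

interval (−∞, 0).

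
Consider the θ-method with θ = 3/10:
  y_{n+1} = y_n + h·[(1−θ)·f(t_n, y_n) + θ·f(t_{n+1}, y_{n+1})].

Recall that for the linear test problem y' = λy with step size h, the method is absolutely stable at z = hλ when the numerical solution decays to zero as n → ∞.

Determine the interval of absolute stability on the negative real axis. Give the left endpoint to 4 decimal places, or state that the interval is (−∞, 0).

(-5.0000, 0).

Test eqn y'=λy, z=hλ:
  y_{n+1} = y_n + z·[7/10·y_n + 3/10·y_{n+1}] ⇒ (1 − 3/10z)y_{n+1} = (1 + 7/10z)y_n
  ⇒ R(z) = (1 + 7/10z)/(1 − 3/10z).

Find x<0 with |R(x)|<1.
x=-0.88: |R|=0.3038
R=−1: 1+7/10x = −1+3/10x ⇒ -2/5x=2 ⇒ x=2/(-2/5)=-5.0000
Confirm numerically:
  x=-4.966: |R|=0.99454 <1
  x=-3.881: |R|=0.79319 <1
  x=-3.863: |R|=0.78934 <1
  x=-3.057: |R|=0.59460 <1
  x=-5.531: |R|=1.07987 >1
  x=-5.098: |R|=1.01550 >1
  x=-5.046: |R|=1.00732 >1
Stable set (-5.0000, 0).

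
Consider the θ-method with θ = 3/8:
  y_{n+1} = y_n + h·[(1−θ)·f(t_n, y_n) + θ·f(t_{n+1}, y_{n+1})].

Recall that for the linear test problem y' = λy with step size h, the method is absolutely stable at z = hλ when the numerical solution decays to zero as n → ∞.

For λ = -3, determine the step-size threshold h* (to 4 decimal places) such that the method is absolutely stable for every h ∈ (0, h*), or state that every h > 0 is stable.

Set f=λy, z=hλ:
  y_{n+1} = y_n + z·[5/8·y_n + 3/8·y_{n+1}] ⇒ (1 − 3/8z)y_{n+1} = (1 + 5/8z)y_n
  ⇒ R(z) = (1 + 5/8z)/(1 − 3/8z).

Solve |R(x)|<1 on ℝ⁻.
x=-0.51: |R|=0.5719
R=−1: 1+5/8x = −1+3/8x ⇒ -1/4x=2 ⇒ x=2/(-1/4)=-8.0000
Confirm numerically:
  x=-5.799: |R|=0.82667 <1
  x=-3.791: |R|=0.56548 <1
  x=-3.287: |R|=0.47226 <1
  x=-8.554: |R|=1.03292 >1
  x=-8.204: |R|=1.01251 >1
  x=-8.134: |R|=1.00827 >1
Interval (-8.0000, 0).

(-8.0000,0); λ=-3 ⇒ h* = (8)/3 = 2.6667.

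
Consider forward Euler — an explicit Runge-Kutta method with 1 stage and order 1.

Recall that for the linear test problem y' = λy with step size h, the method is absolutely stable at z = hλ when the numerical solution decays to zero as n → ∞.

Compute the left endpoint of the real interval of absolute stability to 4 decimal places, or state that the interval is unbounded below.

Set f=λy, z=hλ:
  order 1, 1-stage ⇒ R(z)=1+z
  (e.g. R(-0.51)=0.49000, |R|=0.49000)

Find x<0 with |R(x)|<1.
x=-0.51: |R|=0.4900
|R(-2.29)|=1.2900 |R(-2)|=1.0000 |R(-0.98)|=0.0200
Bisect:
  x_lo=-2.8555 |R|=1.8555  x_hi=-0.1341 |R|=0.8659
  mid=-1.49478 |R|=0.49478 →hi
  mid=-2.17511 |R|=1.17511 →lo
  mid=-1.83495 |R|=0.83495 →hi
  mid=-2.00503 |R|=1.00503 →lo
  mid=-1.91999 |R|=0.91999 →hi
  mid=-1.96251 |R|=0.96251 →hi
  mid=-1.98377 |R|=0.98377 →hi
  ...
  [-2.00005,-1.99988] ⇒ x*=-2.0000
Stable set (-2.0000, 0).

z* = -2.0000.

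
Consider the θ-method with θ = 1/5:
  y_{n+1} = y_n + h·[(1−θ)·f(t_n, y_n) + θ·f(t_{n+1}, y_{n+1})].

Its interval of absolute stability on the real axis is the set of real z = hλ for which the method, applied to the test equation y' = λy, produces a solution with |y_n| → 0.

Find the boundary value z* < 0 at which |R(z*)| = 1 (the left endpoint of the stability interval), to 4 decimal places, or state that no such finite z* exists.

left endpoint -3.3333.

With y'=λy (z=hλ):
  y_{n+1} = y_n + z·[4/5·y_n + 1/5·y_{n+1}] ⇒ (1 − 1/5z)y_{n+1} = (1 + 4/5z)y_n
  ⇒ R(z) = (1 + 4/5z)/(1 − 1/5z).

Boundary: |R(x)|=1, x<0.
x=-1.04: |R|=0.1391
R=−1: 1+4/5x = −1+1/5x ⇒ -3/5x=2 ⇒ x=2/(-3/5)=-3.3333
Confirm numerically:
  x=-2.866: |R|=0.82176 <1
  x=-2.693: |R|=0.75029 <1
  x=-1.823: |R|=0.33592 <1
  x=-1.588: |R|=0.20522 <1
  x=-3.850: |R|=1.17514 >1
  x=-3.735: |R|=1.13795 >1
  x=-3.616: |R|=1.09842 >1
Interval (-3.3333, 0).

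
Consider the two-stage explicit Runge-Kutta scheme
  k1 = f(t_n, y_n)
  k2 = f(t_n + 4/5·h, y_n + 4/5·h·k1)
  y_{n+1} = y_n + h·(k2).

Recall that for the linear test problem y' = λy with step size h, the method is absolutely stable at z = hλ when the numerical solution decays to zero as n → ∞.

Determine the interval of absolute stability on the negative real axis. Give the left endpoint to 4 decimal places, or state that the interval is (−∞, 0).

Test eqn y'=λy, z=hλ:
  k1=λy_n ⇒ h·k1=z·y_n;  k2=λ(1+4/5z)y_n ⇒ h·k2=z(1+4/5z)y_n
  y_{n+1}/y_n = 1 + z(1+4/5z) = 1 + z + 4/5z²
  ⇒ R(z) = 1 + z + 4/5z².

Boundary: |R(x)|=1, x<0.
x=-0.74: |R|=0.6981
R=1: x+4/5x²=0 ⇒ x=−5/4=-1.2500; min R=1−1/(4·4/5)=0.6875>−1
Confirm numerically:
  x=-1.100: |R|=0.86800 <1
  x=-0.712: |R|=0.69356 <1
  x=-0.527: |R|=0.69518 <1
  x=-1.806: |R|=1.80331 >1
  x=-1.306: |R|=1.05851 >1
So |R|<1 on (-1.2500, 0).

(-1.2500, 0).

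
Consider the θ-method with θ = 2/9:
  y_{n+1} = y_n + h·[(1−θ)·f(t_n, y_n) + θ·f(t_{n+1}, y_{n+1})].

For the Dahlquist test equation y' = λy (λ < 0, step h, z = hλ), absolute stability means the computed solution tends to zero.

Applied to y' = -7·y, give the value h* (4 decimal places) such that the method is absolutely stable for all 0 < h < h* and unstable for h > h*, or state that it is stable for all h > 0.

Set f=λy, z=hλ:
  y_{n+1} = y_n + z·[7/9·y_n + 2/9·y_{n+1}] ⇒ (1 − 2/9z)y_{n+1} = (1 + 7/9z)y_n
  R(z) = (1 + 7/9z)/(1 − 2/9z).

Need |R(x)|<1, x<0.
x=-0.57: |R|=0.4941
R=−1: 1+7/9x = −1+2/9x ⇒ -5/9x=2 ⇒ x=2/(-5/9)=-3.6000
Confirm numerically:
  x=-3.020: |R|=0.80718 <1
  x=-1.846: |R|=0.30901 <1
  x=-1.576: |R|=0.16722 <1
  x=-1.501: |R|=0.12556 <1
  x=-4.080: |R|=1.13986 >1
  x=-3.833: |R|=1.06990 >1
Stable set (-3.6000, 0).

(-3.6000,0); λ=-7 ⇒ h* = (18/5)/7 = 0.5143.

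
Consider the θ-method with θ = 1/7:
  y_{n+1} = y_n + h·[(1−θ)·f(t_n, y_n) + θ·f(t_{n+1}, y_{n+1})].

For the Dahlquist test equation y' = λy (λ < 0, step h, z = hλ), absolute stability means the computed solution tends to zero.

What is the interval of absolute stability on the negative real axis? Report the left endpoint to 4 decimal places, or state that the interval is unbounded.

z∈(-2.8000,0).

Set f=λy, z=hλ:
  y_{n+1} = y_n + z·[6/7·y_n + 1/7·y_{n+1}] ⇒ (1 − 1/7z)y_{n+1} = (1 + 6/7z)y_n
  Hence R(z) = (1 + 6/7z)/(1 − 1/7z).

Need |R(x)|<1, x<0.
x=-0.4: |R|=0.6216
R=−1: 1+6/7x = −1+1/7x ⇒ -5/7x=2 ⇒ x=2/(-5/7)=-2.8000
Confirm numerically:
  x=-1.912: |R|=0.50180 <1
  x=-1.291: |R|=0.08998 <1
  x=-1.241: |R|=0.05412 <1
  x=-3.261: |R|=1.22464 >1
  x=-2.959: |R|=1.07983 >1
Stable set (-2.8000, 0).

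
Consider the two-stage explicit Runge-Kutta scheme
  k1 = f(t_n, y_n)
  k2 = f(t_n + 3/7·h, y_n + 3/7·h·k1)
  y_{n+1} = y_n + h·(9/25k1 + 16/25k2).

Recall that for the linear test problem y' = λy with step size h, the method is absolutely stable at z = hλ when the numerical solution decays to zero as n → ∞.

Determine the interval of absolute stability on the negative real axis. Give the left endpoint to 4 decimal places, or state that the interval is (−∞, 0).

On y'=λy, z=hλ:
  k1=λy_n ⇒ h·k1=z·y_n;  k2=λ(1+3/7z)y_n ⇒ h·k2=z(1+3/7z)y_n
  y_{n+1}/y_n = 1 + 9/25z + 16/25z(1+3/7z) = 1 + z + 48/175z²
  ⇒ R(z) = 1 + z + 48/175z².

Solve |R(x)|<1 on ℝ⁻.
x=-1.3: |R|=0.1635
R=1: x+48/175x²=0 ⇒ x=−175/48=-3.6458; min R=1−1/(4·48/175)=0.0885>−1
Confirm numerically:
  x=-3.184: |R|=0.59667 <1
  x=-3.016: |R|=0.47897 <1
  x=-2.217: |R|=0.13114 <1
  x=-2.099: |R|=0.10945 <1
  x=-4.047: |R|=1.44531 >1
  x=-4.003: |R|=1.39216 >1
Stable set (-3.6458, 0).

(-3.6458, 0).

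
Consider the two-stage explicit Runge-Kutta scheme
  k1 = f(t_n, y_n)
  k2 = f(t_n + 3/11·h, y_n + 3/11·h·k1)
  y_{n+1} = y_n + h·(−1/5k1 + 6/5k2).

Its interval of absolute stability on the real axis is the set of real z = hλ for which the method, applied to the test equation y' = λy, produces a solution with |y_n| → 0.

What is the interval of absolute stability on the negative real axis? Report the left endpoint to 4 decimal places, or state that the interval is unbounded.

(-3.0556, 0).

On y'=λy, z=hλ:
  k1=λy_n ⇒ h·k1=z·y_n;  k2=λ(1+3/11z)y_n ⇒ h·k2=z(1+3/11z)y_n
  y_{n+1}/y_n = 1 − 1/5z + 6/5z(1+3/11z) = 1 + z + 18/55z²
  ⇒ R(z) = 1 + z + 18/55z².

Solve |R(x)|<1 on ℝ⁻.
x=-0.93: |R|=0.3531
R=1: x+18/55x²=0 ⇒ x=−55/18=-3.0556; min R=1−1/(4·18/55)=0.2361>−1
Confirm numerically:
  x=-2.967: |R|=0.91401 <1
  x=-1.989: |R|=0.30573 <1
  x=-1.821: |R|=0.26425 <1
  x=-1.393: |R|=0.24206 <1
  x=-3.507: |R|=1.51814 >1
  x=-3.183: |R|=1.13276 >1
  x=-3.098: |R|=1.04303 >1
Stable set (-3.0556, 0).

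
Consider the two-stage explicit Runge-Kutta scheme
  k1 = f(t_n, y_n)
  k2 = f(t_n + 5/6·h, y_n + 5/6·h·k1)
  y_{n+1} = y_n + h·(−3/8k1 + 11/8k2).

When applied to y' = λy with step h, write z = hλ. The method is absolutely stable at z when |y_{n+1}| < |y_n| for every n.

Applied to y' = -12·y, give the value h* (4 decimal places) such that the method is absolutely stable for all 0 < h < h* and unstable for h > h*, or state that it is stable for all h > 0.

Test eqn y'=λy, z=hλ:
  k1=λy_n ⇒ h·k1=z·y_n;  k2=λ(1+5/6z)y_n ⇒ h·k2=z(1+5/6z)y_n
  y_{n+1}/y_n = 1 − 3/8z + 11/8z(1+5/6z) = 1 + z + 55/48z²
  so R(z) = 1 + z + 55/48z².

Need |R(x)|<1, x<0.
x=-1.21: |R|=1.4676
R=1: x+55/48x²=0 ⇒ x=−48/55=-0.8727; min R=1−1/(4·55/48)=0.7818>−1
Confirm numerically:
  x=-0.829: |R|=0.95846 <1
  x=-0.622: |R|=0.82130 <1
  x=-0.458: |R|=0.78235 <1
  x=-0.417: |R|=0.78225 <1
  x=-1.466: |R|=1.99657 >1
  x=-1.232: |R|=1.50717 >1
So |R|<1 on (-0.8727, 0).

(-0.8727,0); λ=-12 ⇒ h* = (48/55)/12 = 0.0727.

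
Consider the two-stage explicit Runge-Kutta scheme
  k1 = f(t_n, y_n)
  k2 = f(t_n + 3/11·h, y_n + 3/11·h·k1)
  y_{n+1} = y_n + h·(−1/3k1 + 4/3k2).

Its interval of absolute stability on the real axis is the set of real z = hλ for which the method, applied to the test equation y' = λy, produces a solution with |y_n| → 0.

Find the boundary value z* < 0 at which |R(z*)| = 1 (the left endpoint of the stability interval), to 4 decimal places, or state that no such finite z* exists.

Test eqn y'=λy, z=hλ:
  k1=λy_n ⇒ h·k1=z·y_n;  k2=λ(1+3/11z)y_n ⇒ h·k2=z(1+3/11z)y_n
  y_{n+1}/y_n = 1 − 1/3z + 4/3z(1+3/11z) = 1 + z + 4/11z²
  ⇒ R(z) = 1 + z + 4/11z².

Need |R(x)|<1, x<0.
x=-1.36: |R|=0.3126
R=1: x+4/11x²=0 ⇒ x=−11/4=-2.7500; min R=1−1/(4·4/11)=0.3125>−1
Confirm numerically:
  x=-2.405: |R|=0.69828 <1
  x=-1.783: |R|=0.37303 <1
  x=-1.698: |R|=0.35044 <1
  x=-1.178: |R|=0.32661 <1
  x=-3.217: |R|=1.54631 >1
  x=-2.999: |R|=1.27155 >1
So |R|<1 on (-2.7500, 0).

z* = -2.7500.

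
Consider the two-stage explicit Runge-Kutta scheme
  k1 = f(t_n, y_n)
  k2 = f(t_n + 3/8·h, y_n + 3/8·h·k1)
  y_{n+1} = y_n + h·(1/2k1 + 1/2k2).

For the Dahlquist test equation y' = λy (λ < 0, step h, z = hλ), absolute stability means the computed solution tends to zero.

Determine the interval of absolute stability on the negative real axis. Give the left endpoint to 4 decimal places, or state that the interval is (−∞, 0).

(-5.3333, 0).

Test eqn y'=λy, z=hλ:
  k1=λy_n ⇒ h·k1=z·y_n;  k2=λ(1+3/8z)y_n ⇒ h·k2=z(1+3/8z)y_n
  y_{n+1}/y_n = 1 + 1/2z + 1/2z(1+3/8z) = 1 + z + 3/16z²
  Hence R(z) = 1 + z + 3/16z².

Find x<0 with |R(x)|<1.
x=-1.79: |R|=0.1892
R=1: x+3/16x²=0 ⇒ x=−16/3=-5.3333; min R=1−1/(4·3/16)=-0.3333>−1
Confirm numerically:
  x=-4.794: |R|=0.51521 <1
  x=-3.223: |R|=0.27530 <1
  x=-3.047: |R|=0.30621 <1
  x=-5.530: |R|=1.20392 >1
  x=-5.521: |R|=1.19427 >1
So |R|<1 on (-5.3333, 0).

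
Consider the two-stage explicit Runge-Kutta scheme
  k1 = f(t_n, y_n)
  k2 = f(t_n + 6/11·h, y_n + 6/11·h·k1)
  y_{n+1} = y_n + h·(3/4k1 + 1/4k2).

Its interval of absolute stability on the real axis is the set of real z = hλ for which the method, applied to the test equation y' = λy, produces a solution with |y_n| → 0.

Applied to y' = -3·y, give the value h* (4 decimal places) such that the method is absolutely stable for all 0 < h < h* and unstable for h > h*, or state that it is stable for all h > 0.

(-7.3333,0); λ=-3 ⇒ h* = (22/3)/3 = 2.4444.

With y'=λy (z=hλ):
  k1=λy_n ⇒ h·k1=z·y_n;  k2=λ(1+6/11z)y_n ⇒ h·k2=z(1+6/11z)y_n
  y_{n+1}/y_n = 1 + 3/4z + 1/4z(1+6/11z) = 1 + z + 3/22z²
  so R(z) = 1 + z + 3/22z².

Find x<0 with |R(x)|<1.
x=-0.71: |R|=0.3587
R=1: x+3/22x²=0 ⇒ x=−22/3=-7.3333; min R=1−1/(4·3/22)=-0.8333>−1
Confirm numerically:
  x=-6.034: |R|=0.06912 <1
  x=-5.789: |R|=0.21911 <1
  x=-4.743: |R|=0.67536 <1
  x=-3.797: |R|=0.83102 <1
  x=-7.870: |R|=1.57594 >1
  x=-7.419: |R|=1.08667 >1
Interval (-7.3333, 0).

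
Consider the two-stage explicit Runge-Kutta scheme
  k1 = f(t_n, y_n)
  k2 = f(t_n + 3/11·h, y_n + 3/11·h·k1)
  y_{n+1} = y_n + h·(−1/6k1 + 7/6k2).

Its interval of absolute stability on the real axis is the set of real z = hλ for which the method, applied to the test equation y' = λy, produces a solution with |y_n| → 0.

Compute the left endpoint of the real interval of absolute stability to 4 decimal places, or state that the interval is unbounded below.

z* = -3.1429.

With y'=λy (z=hλ):
  k1=λy_n ⇒ h·k1=z·y_n;  k2=λ(1+3/11z)y_n ⇒ h·k2=z(1+3/11z)y_n
  y_{n+1}/y_n = 1 − 1/6z + 7/6z(1+3/11z) = 1 + z + 7/22z²
  so R(z) = 1 + z + 7/22z².

Boundary: |R(x)|=1, x<0.
x=-1.07: |R|=0.2943
R=1: x+7/22x²=0 ⇒ x=−22/7=-3.1429; min R=1−1/(4·7/22)=0.2143>−1
Confirm numerically:
  x=-2.546: |R|=0.51649 <1
  x=-2.248: |R|=0.35993 <1
  x=-1.897: |R|=0.24801 <1
  x=-3.544: |R|=1.45234 >1
  x=-3.414: |R|=1.29454 >1
  x=-3.301: |R|=1.16610 >1
Interval (-3.1429, 0).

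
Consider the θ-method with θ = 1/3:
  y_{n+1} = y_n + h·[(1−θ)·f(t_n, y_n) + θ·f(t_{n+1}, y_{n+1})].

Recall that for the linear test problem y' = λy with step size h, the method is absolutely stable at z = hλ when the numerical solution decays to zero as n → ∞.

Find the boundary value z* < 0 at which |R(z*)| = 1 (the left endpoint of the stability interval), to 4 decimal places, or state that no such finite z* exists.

left endpoint -6.0000.

Test eqn y'=λy, z=hλ:
  y_{n+1} = y_n + z·[2/3·y_n + 1/3·y_{n+1}] ⇒ (1 − 1/3z)y_{n+1} = (1 + 2/3z)y_n
  R(z) = (1 + 2/3z)/(1 − 1/3z).

Solve |R(x)|<1 on ℝ⁻.
x=-1.66: |R|=0.0687
R=−1: 1+2/3x = −1+1/3x ⇒ -1/3x=2 ⇒ x=2/(-1/3)=-6.0000
Confirm numerically:
  x=-5.946: |R|=0.99396 <1
  x=-3.705: |R|=0.65772 <1
  x=-2.953: |R|=0.48816 <1
  x=-6.089: |R|=1.00979 >1
  x=-6.058: |R|=1.00640 >1
So |R|<1 on (-6.0000, 0).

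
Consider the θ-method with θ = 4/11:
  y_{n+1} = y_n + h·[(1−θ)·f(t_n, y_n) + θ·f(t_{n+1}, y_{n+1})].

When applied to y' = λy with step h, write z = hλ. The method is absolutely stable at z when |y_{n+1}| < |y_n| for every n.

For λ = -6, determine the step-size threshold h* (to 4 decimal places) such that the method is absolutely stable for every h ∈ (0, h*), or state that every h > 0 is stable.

(-7.3333,0); λ=-6 ⇒ h* = (22/3)/6 = 1.2222.

On y'=λy, z=hλ:
  y_{n+1} = y_n + z·[7/11·y_n + 4/11·y_{n+1}] ⇒ (1 − 4/11z)y_{n+1} = (1 + 7/11z)y_n
  Hence R(z) = (1 + 7/11z)/(1 − 4/11z).

Boundary: |R(x)|=1, x<0.
x=-1.53: |R|=0.0169
R=−1: 1+7/11x = −1+4/11x ⇒ -3/11x=2 ⇒ x=2/(-3/11)=-7.3333
Confirm numerically:
  x=-6.887: |R|=0.96526 <1
  x=-4.863: |R|=0.75663 <1
  x=-4.094: |R|=0.64502 <1
  x=-7.757: |R|=1.03024 >1
  x=-7.393: |R|=1.00441 >1
Stable set (-7.3333, 0).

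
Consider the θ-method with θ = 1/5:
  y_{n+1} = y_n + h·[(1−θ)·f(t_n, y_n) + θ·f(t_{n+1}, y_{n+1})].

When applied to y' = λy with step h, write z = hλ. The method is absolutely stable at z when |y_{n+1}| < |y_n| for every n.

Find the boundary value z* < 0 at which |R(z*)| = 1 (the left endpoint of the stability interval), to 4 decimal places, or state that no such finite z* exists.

Set f=λy, z=hλ:
  y_{n+1} = y_n + z·[4/5·y_n + 1/5·y_{n+1}] ⇒ (1 − 1/5z)y_{n+1} = (1 + 4/5z)y_n
  R(z) = (1 + 4/5z)/(1 − 1/5z).

Solve |R(x)|<1 on ℝ⁻.
x=-1.17: |R|=0.0519
R=−1: 1+4/5x = −1+1/5x ⇒ -3/5x=2 ⇒ x=2/(-3/5)=-3.3333
Confirm numerically:
  x=-3.043: |R|=0.89171 <1
  x=-2.401: |R|=0.62208 <1
  x=-1.479: |R|=0.14138 <1
  x=-3.865: |R|=1.17992 >1
  x=-3.607: |R|=1.09539 >1
So |R|<1 on (-3.3333, 0).

left endpoint -3.3333.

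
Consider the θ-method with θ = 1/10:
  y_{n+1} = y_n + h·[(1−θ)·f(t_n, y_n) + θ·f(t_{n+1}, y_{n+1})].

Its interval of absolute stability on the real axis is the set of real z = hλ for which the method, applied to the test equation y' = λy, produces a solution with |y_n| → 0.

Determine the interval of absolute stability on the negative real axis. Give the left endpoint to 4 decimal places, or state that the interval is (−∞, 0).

Set f=λy, z=hλ:
  y_{n+1} = y_n + z·[9/10·y_n + 1/10·y_{n+1}] ⇒ (1 − 1/10z)y_{n+1} = (1 + 9/10z)y_n
  Hence R(z) = (1 + 9/10z)/(1 − 1/10z).

Need |R(x)|<1, x<0.
x=-1.04: |R|=0.0580
R=−1: 1+9/10x = −1+1/10x ⇒ -4/5x=2 ⇒ x=2/(-4/5)=-2.5000
Confirm numerically:
  x=-1.747: |R|=0.48719 <1
  x=-1.298: |R|=0.14888 <1
  x=-1.189: |R|=0.06265 <1
  x=-3.050: |R|=1.33716 >1
  x=-2.853: |R|=1.21972 >1
  x=-2.666: |R|=1.10485 >1
So |R|<1 on (-2.5000, 0).

(-2.5000, 0).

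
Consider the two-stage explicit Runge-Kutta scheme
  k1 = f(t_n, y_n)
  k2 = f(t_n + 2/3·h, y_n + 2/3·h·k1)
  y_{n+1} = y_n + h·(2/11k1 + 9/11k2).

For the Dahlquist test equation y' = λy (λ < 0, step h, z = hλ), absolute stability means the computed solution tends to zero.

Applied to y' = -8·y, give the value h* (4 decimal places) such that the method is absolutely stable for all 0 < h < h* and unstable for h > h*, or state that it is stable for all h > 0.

Test eqn y'=λy, z=hλ:
  k1=λy_n ⇒ h·k1=z·y_n;  k2=λ(1+2/3z)y_n ⇒ h·k2=z(1+2/3z)y_n
  y_{n+1}/y_n = 1 + 2/11z + 9/11z(1+2/3z) = 1 + z + 6/11z²
  R(z) = 1 + z + 6/11z².

Solve |R(x)|<1 on ℝ⁻.
x=-1.04: |R|=0.5500
R=1: x+6/11x²=0 ⇒ x=−11/6=-1.8333; min R=1−1/(4·6/11)=0.5417>−1
Confirm numerically:
  x=-1.752: |R|=0.92227 <1
  x=-1.689: |R|=0.86703 <1
  x=-1.597: |R|=0.79413 <1
  x=-0.961: |R|=0.54274 <1
  x=-2.423: |R|=1.77932 >1
  x=-2.204: |R|=1.44561 >1
  x=-1.863: |R|=1.03015 >1
Interval (-1.8333, 0).

(-1.8333,0); λ=-8 ⇒ h* = (11/6)/8 = 0.2292.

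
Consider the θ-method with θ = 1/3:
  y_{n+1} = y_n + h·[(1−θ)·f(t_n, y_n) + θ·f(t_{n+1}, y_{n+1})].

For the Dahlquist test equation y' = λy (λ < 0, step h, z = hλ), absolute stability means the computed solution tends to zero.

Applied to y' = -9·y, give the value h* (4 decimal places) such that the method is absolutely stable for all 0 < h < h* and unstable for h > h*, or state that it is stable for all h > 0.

Set f=λy, z=hλ:
  y_{n+1} = y_n + z·[2/3·y_n + 1/3·y_{n+1}] ⇒ (1 − 1/3z)y_{n+1} = (1 + 2/3z)y_n
  R(z) = (1 + 2/3z)/(1 − 1/3z).

Find x<0 with |R(x)|<1.
x=-0.45: |R|=0.6087
R=−1: 1+2/3x = −1+1/3x ⇒ -1/3x=2 ⇒ x=2/(-1/3)=-6.0000
Confirm numerically:
  x=-4.206: |R|=0.75104 <1
  x=-3.157: |R|=0.53825 <1
  x=-3.066: |R|=0.51632 <1
  x=-2.842: |R|=0.45943 <1
  x=-6.465: |R|=1.04913 >1
  x=-6.194: |R|=1.02110 >1
So |R|<1 on (-6.0000, 0).

(-6.0000,0); λ=-9 ⇒ h* = (6)/9 = 0.6667.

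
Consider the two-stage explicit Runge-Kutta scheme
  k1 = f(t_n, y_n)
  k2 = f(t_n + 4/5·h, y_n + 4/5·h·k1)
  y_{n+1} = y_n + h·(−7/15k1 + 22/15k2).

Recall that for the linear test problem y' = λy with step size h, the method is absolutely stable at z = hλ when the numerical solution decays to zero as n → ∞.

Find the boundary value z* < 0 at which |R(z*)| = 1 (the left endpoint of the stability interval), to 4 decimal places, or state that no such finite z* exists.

left endpoint -0.8523.

On y'=λy, z=hλ:
  k1=λy_n ⇒ h·k1=z·y_n;  k2=λ(1+4/5z)y_n ⇒ h·k2=z(1+4/5z)y_n
  y_{n+1}/y_n = 1 − 7/15z + 22/15z(1+4/5z) = 1 + z + 88/75z²
  so R(z) = 1 + z + 88/75z².

Boundary: |R(x)|=1, x<0.
x=-0.64: |R|=0.8406
R=1: x+88/75x²=0 ⇒ x=−75/88=-0.8523; min R=1−1/(4·88/75)=0.7869>−1
Confirm numerically:
  x=-0.804: |R|=0.95446 <1
  x=-0.692: |R|=0.86987 <1
  x=-0.395: |R|=0.78807 <1
  x=-0.341: |R|=0.79544 <1
  x=-1.391: |R|=1.87926 >1
  x=-1.387: |R|=1.87022 >1
  x=-1.034: |R|=1.22048 >1
So |R|<1 on (-0.8523, 0).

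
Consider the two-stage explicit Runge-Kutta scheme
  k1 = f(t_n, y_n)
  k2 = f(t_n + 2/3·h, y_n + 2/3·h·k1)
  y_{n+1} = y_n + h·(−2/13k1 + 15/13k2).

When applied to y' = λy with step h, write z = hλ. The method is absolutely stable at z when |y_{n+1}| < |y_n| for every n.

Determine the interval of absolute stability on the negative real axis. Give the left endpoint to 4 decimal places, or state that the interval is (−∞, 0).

(-1.3000, 0).

Test eqn y'=λy, z=hλ:
  k1=λy_n ⇒ h·k1=z·y_n;  k2=λ(1+2/3z)y_n ⇒ h·k2=z(1+2/3z)y_n
  y_{n+1}/y_n = 1 − 2/13z + 15/13z(1+2/3z) = 1 + z + 10/13z²
  R(z) = 1 + z + 10/13z².

Boundary: |R(x)|=1, x<0.
x=-1.2: |R|=0.9077
R=1: x+10/13x²=0 ⇒ x=−13/10=-1.3000; min R=1−1/(4·10/13)=0.6750>−1
Confirm numerically:
  x=-1.241: |R|=0.94368 <1
  x=-1.065: |R|=0.80748 <1
  x=-1.019: |R|=0.77974 <1
  x=-0.861: |R|=0.70925 <1
  x=-1.787: |R|=1.66944 >1
  x=-1.372: |R|=1.07599 >1
Stable set (-1.3000, 0).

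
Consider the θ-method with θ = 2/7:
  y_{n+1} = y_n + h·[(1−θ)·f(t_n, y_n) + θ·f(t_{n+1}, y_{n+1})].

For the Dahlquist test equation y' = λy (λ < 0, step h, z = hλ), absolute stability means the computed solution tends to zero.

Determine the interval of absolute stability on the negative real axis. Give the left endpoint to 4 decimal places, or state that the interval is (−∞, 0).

z∈(-4.6667,0).

Test eqn y'=λy, z=hλ:
  y_{n+1} = y_n + z·[5/7·y_n + 2/7·y_{n+1}] ⇒ (1 − 2/7z)y_{n+1} = (1 + 5/7z)y_n
  ⇒ R(z) = (1 + 5/7z)/(1 − 2/7z).

Find x<0 with |R(x)|<1.
x=-1.03: |R|=0.2042
R=−1: 1+5/7x = −1+2/7x ⇒ -3/7x=2 ⇒ x=2/(-3/7)=-4.6667
Confirm numerically:
  x=-4.632: |R|=0.99361 <1
  x=-3.780: |R|=0.81731 <1
  x=-3.170: |R|=0.66342 <1
  x=-2.013: |R|=0.27798 <1
  x=-5.239: |R|=1.09824 >1
  x=-4.852: |R|=1.03329 >1
So |R|<1 on (-4.6667, 0).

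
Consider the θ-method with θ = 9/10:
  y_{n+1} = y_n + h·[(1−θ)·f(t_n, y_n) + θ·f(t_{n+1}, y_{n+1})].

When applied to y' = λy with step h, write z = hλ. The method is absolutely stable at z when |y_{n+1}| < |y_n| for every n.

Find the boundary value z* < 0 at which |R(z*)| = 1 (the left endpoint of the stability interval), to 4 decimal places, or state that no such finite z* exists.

On y'=λy, z=hλ:
  y_{n+1} = y_n + z·[1/10·y_n + 9/10·y_{n+1}] ⇒ (1 − 9/10z)y_{n+1} = (1 + 1/10z)y_n
  ⇒ R(z) = (1 + 1/10z)/(1 − 9/10z).

Need |R(x)|<1, x<0.
x=-1.36: |R|=0.3885
x=-2: |R|=0.2857
x=-10: |R|=0.0000
x=-100: |R|=0.0989
θ=9/10≥1/2 ⇒ |1+1/10x|<|1−9/10x| ∀x<0 ⇒ stable on all of ℝ⁻.

(−∞, 0) — no finite endpoint.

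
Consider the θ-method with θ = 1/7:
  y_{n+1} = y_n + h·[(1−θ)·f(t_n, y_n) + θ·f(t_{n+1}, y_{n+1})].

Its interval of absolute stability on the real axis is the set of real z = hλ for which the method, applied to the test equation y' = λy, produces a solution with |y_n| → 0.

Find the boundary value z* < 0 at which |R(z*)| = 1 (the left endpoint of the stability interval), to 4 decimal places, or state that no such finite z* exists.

With y'=λy (z=hλ):
  y_{n+1} = y_n + z·[6/7·y_n + 1/7·y_{n+1}] ⇒ (1 − 1/7z)y_{n+1} = (1 + 6/7z)y_n
  R(z) = (1 + 6/7z)/(1 − 1/7z).

Need |R(x)|<1, x<0.
x=-0.64: |R|=0.4136
R=−1: 1+6/7x = −1+1/7x ⇒ -5/7x=2 ⇒ x=2/(-5/7)=-2.8000
Confirm numerically:
  x=-2.388: |R|=0.78057 <1
  x=-2.235: |R|=0.69410 <1
  x=-1.981: |R|=0.54404 <1
  x=-1.209: |R|=0.03094 <1
  x=-3.301: |R|=1.24318 >1
  x=-3.110: |R|=1.15331 >1
  x=-3.095: |R|=1.14611 >1
So |R|<1 on (-2.8000, 0).

z* = -2.8000.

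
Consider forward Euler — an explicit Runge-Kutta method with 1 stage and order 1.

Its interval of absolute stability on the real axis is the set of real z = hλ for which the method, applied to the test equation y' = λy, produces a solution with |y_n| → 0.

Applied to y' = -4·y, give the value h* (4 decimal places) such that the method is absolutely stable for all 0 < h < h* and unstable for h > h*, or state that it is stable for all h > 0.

Set f=λy, z=hλ:
  order 1, 1-stage ⇒ R(z)=1+z
  (e.g. R(-1.68)=-0.68000, |R|=0.68000)

Need |R(x)|<1, x<0.
x=-1.68: |R|=0.6800
|R(-2.32)|=1.3200 |R(-2.21)|=1.2100 |R(-1.82)|=0.8200
Bisect:
  x_lo=-2.4348 |R|=1.4348  x_hi=-0.3684 |R|=0.6316
  mid=-1.40163 |R|=0.40163 →hi
  mid=-1.91823 |R|=0.91823 →hi
  mid=-2.17653 |R|=1.17653 →lo
  mid=-2.04738 |R|=1.04738 →lo
  mid=-1.98280 |R|=0.98280 →hi
  mid=-2.01509 |R|=1.01509 →lo
  mid=-1.99895 |R|=0.99895 →hi
  ...
  [-2.00008,-1.99996] ⇒ x*=-2.0000
So |R|<1 on (-2.0000, 0).

(-2.0000,0); λ=-4 ⇒ h* = 0.5000.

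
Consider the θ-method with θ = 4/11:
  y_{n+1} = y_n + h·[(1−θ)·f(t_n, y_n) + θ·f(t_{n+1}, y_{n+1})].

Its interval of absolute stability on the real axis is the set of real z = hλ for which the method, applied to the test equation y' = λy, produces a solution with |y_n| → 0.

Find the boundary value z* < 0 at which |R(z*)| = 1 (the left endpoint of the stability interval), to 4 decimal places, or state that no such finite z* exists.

On y'=λy, z=hλ:
  y_{n+1} = y_n + z·[7/11·y_n + 4/11·y_{n+1}] ⇒ (1 − 4/11z)y_{n+1} = (1 + 7/11z)y_n
  R(z) = (1 + 7/11z)/(1 − 4/11z).

Solve |R(x)|<1 on ℝ⁻.
x=-1.56: |R|=0.0046
R=−1: 1+7/11x = −1+4/11x ⇒ -3/11x=2 ⇒ x=2/(-3/11)=-7.3333
Confirm numerically:
  x=-6.936: |R|=0.96923 <1
  x=-6.777: |R|=0.95620 <1
  x=-3.673: |R|=0.57259 <1
  x=-7.723: |R|=1.02791 >1
  x=-7.551: |R|=1.01585 >1
  x=-7.482: |R|=1.01090 >1
Stable set (-7.3333, 0).

left endpoint -7.3333.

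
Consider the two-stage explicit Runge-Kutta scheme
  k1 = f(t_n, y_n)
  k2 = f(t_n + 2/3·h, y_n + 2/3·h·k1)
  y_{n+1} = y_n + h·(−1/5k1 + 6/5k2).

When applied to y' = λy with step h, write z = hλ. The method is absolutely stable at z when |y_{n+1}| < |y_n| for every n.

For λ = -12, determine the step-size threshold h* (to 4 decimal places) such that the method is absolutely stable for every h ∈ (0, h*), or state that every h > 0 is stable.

(-1.2500,0); λ=-12 ⇒ h* = (5/4)/12 = 0.1042.

With y'=λy (z=hλ):
  k1=λy_n ⇒ h·k1=z·y_n;  k2=λ(1+2/3z)y_n ⇒ h·k2=z(1+2/3z)y_n
  y_{n+1}/y_n = 1 − 1/5z + 6/5z(1+2/3z) = 1 + z + 4/5z²
  Hence R(z) = 1 + z + 4/5z².

Find x<0 with |R(x)|<1.
x=-1.37: |R|=1.1315
R=1: x+4/5x²=0 ⇒ x=−5/4=-1.2500; min R=1−1/(4·4/5)=0.6875>−1
Confirm numerically:
  x=-1.174: |R|=0.92862 <1
  x=-1.016: |R|=0.80980 <1
  x=-0.967: |R|=0.78107 <1
  x=-0.523: |R|=0.69582 <1
  x=-1.772: |R|=1.73999 >1
  x=-1.497: |R|=1.29581 >1
So |R|<1 on (-1.2500, 0).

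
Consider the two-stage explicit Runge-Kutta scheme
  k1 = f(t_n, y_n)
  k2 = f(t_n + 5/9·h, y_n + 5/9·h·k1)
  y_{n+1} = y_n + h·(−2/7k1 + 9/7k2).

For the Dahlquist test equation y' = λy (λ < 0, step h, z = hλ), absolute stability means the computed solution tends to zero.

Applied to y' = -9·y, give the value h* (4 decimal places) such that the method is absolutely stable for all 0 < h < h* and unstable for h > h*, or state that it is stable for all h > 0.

(-1.4000,0); λ=-9 ⇒ h* = (7/5)/9 = 0.1556.

Set f=λy, z=hλ:
  k1=λy_n ⇒ h·k1=z·y_n;  k2=λ(1+5/9z)y_n ⇒ h·k2=z(1+5/9z)y_n
  y_{n+1}/y_n = 1 − 2/7z + 9/7z(1+5/9z) = 1 + z + 5/7z²
  ⇒ R(z) = 1 + z + 5/7z².

Boundary: |R(x)|=1, x<0.
x=-1.78: |R|=1.4831
R=1: x+5/7x²=0 ⇒ x=−7/5=-1.4000; min R=1−1/(4·5/7)=0.6500>−1
Confirm numerically:
  x=-1.300: |R|=0.90714 <1
  x=-1.139: |R|=0.78766 <1
  x=-0.990: |R|=0.71007 <1
  x=-1.788: |R|=1.49553 >1
  x=-1.716: |R|=1.38733 >1
  x=-1.441: |R|=1.04220 >1
Interval (-1.4000, 0).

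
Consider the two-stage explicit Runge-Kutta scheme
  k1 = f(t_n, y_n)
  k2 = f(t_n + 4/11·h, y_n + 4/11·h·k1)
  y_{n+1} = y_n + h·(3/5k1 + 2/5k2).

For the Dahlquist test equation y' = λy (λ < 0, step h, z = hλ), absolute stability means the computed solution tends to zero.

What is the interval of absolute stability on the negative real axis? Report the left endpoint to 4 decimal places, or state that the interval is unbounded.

Test eqn y'=λy, z=hλ:
  k1=λy_n ⇒ h·k1=z·y_n;  k2=λ(1+4/11z)y_n ⇒ h·k2=z(1+4/11z)y_n
  y_{n+1}/y_n = 1 + 3/5z + 2/5z(1+4/11z) = 1 + z + 8/55z²
  R(z) = 1 + z + 8/55z².

Boundary: |R(x)|=1, x<0.
x=-1.38: |R|=0.1030
R=1: x+8/55x²=0 ⇒ x=−55/8=-6.8750; min R=1−1/(4·8/55)=-0.7188>−1
Confirm numerically:
  x=-4.663: |R|=0.50030 <1
  x=-4.450: |R|=0.56964 <1
  x=-3.602: |R|=0.71481 <1
  x=-7.286: |R|=1.43557 >1
  x=-7.232: |R|=1.37554 >1
  x=-6.900: |R|=1.02509 >1
So |R|<1 on (-6.8750, 0).

z∈(-6.8750,0).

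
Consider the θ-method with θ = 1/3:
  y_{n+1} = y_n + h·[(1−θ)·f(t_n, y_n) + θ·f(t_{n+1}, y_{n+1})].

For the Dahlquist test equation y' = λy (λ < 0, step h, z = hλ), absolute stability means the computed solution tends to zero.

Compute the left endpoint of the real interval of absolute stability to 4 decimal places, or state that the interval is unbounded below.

z* = -6.0000.

On y'=λy, z=hλ:
  y_{n+1} = y_n + z·[2/3·y_n + 1/3·y_{n+1}] ⇒ (1 − 1/3z)y_{n+1} = (1 + 2/3z)y_n
  R(z) = (1 + 2/3z)/(1 − 1/3z).

Boundary: |R(x)|=1, x<0.
x=-1.07: |R|=0.2113
R=−1: 1+2/3x = −1+1/3x ⇒ -1/3x=2 ⇒ x=2/(-1/3)=-6.0000
Confirm numerically:
  x=-5.719: |R|=0.96777 <1
  x=-3.770: |R|=0.67061 <1
  x=-3.561: |R|=0.62826 <1
  x=-2.874: |R|=0.46782 <1
  x=-6.209: |R|=1.02270 >1
  x=-6.120: |R|=1.01316 >1
  x=-6.073: |R|=1.00805 >1
So |R|<1 on (-6.0000, 0).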